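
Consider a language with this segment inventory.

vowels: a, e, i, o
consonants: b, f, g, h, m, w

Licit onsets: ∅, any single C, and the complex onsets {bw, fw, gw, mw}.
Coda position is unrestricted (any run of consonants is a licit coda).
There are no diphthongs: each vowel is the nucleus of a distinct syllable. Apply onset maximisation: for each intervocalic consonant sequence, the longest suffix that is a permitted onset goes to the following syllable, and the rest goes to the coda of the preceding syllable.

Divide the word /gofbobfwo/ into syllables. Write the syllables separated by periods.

Vowels present: o, o, o; each is a nucleus, giving 3 syllables.
V1 /o/ – V2 /o/: /fb/ — longest licit onset from the right is /b/, leaving /f/ as coda.
V2 /o/ – V3 /o/: /bfw/ — longest licit onset from the right is /fw/, leaving /b/ as coda.

gof.bob.fwo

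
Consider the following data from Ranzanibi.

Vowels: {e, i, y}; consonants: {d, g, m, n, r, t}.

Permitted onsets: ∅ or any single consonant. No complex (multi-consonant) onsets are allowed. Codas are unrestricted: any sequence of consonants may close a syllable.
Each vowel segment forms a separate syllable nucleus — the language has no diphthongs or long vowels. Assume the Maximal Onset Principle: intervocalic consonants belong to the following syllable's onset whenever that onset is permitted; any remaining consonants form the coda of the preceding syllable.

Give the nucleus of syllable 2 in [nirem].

The vowels are i, e — 2 nuclei, so 2 syllables.
The second nucleus (vowel 2 from the left) is /e/.

e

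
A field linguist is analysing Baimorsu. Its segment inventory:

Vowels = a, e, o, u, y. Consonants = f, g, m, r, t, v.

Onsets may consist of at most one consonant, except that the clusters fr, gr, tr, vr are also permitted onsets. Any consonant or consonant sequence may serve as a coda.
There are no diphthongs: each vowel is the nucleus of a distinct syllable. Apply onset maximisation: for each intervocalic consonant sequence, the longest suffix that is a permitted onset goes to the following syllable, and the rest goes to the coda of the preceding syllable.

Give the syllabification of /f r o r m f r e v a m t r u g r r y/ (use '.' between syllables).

frorm.fre.vam.trugr.ry

The vowels are o, e, a, u, y — 5 nuclei, so 5 syllables.
/o…e/ gap (V1→V2): cluster /rmfr/ — the longest permitted-onset suffix is /fr/; onset = /fr/, preceding coda = /rm/.
/e…a/ gap (V2→V3): /v/ is a single consonant, so it becomes the next onset.
/a…u/ gap (V3→V4): /mtr/; trying suffixes from longest down, /tr/ is the first permitted one, so coda /m/ | onset /tr/.
/u…y/ gap (V4→V5): /grr/ splits as /gr/ + /r/ (/r/ is the longest suffix that is a licit onset).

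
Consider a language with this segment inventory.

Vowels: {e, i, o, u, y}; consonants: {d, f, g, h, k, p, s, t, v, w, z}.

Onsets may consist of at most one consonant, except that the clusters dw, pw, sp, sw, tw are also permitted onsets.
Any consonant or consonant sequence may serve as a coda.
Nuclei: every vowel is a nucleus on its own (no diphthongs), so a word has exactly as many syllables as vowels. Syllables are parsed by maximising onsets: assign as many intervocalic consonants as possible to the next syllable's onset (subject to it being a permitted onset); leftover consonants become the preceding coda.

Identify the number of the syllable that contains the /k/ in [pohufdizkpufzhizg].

3

The vowels are o, u, i, u, i — 5 nuclei, so 5 syllables.
V1 /o/ – V2 /u/: /h/ is a single consonant, so it becomes the next onset.
V2 /u/ – V3 /i/: /fd/; trying suffixes from longest down, /d/ is the first permitted one, so coda /f/ | onset /d/.
V3 /i/ – V4 /u/: /zkp/ splits as /zk/ + /p/ (/p/ is the longest suffix that is a licit onset).
V4 /u/ – V5 /i/: cluster /fzh/ — the longest permitted-onset suffix is /h/; onset = /h/, preceding coda = /fz/.
Result: po.huf.dizk.pufz.hizg.
The /k/ is in the coda of syllable 3 (/dizk/).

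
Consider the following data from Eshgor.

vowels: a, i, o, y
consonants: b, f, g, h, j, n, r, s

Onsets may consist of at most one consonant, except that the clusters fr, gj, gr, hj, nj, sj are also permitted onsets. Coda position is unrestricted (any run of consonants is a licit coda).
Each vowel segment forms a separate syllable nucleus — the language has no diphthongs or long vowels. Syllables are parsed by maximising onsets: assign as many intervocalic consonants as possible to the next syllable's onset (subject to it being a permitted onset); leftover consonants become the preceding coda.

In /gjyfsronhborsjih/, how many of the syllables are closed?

Vowels present: y, o, o, i; each is a nucleus, giving 4 syllables.
Between /y/ (V1) and /o/ (V2): /fsr/; trying suffixes from longest down, /r/ is the first permitted one, so coda /fs/ | onset /r/.
Between /o/ (V2) and /o/ (V3): cluster /nhb/ — the longest permitted-onset suffix is /b/; onset = /b/, preceding coda = /nh/.
Between /o/ (V3) and /i/ (V4): /rsj/ splits as /r/ + /sj/ (/sj/ is the longest suffix that is a licit onset).
Putting it together: gjyfs.ronh.bor.sjih.
Classifying each syllable: /gjyfs/ (closed), /ronh/ (closed), /bor/ (closed), /sjih/ (closed).
Closed syllables: 4.

4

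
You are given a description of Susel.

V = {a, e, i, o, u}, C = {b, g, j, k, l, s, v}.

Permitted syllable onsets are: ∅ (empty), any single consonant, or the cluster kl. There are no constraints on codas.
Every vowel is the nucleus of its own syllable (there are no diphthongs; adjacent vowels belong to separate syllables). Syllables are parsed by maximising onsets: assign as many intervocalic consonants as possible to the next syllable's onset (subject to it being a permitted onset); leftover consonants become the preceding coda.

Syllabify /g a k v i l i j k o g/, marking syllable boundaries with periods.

gak.vi.lij.kog

The vowels are a, i, i, o — 4 nuclei, so 4 syllables.
Between /a/ (V1) and /i/ (V2): cluster /kv/ — the longest permitted-onset suffix is /v/; onset = /v/, preceding coda = /k/.
Between /i/ (V2) and /i/ (V3): just /l/ — single C goes to the following onset.
Between /i/ (V3) and /o/ (V4): /jk/ splits as /j/ + /k/ (/k/ is the longest suffix that is a licit onset).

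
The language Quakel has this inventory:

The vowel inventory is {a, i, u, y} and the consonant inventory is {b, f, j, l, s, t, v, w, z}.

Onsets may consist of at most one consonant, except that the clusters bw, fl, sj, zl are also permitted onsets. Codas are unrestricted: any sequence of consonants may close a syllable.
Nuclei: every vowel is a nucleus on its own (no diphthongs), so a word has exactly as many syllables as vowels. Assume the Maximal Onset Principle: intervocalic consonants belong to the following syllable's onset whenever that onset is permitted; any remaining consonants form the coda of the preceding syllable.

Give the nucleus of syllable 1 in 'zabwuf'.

a

Vowels present: a, u; each is a nucleus, giving 2 syllables.
The first nucleus (vowel 1 from the left) is /a/.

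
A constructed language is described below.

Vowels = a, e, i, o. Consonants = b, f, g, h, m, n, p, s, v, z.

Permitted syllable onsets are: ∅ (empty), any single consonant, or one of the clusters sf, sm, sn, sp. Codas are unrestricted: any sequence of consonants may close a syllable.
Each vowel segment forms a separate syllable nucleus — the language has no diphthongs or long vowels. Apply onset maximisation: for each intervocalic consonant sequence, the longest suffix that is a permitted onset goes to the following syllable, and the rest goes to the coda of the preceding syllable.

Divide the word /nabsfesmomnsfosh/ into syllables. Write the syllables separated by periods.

The vowels are a, e, o, o — 4 nuclei, so 4 syllables.
Between /a/ (V1) and /e/ (V2): /bsf/; trying suffixes from longest down, /sf/ is the first permitted one, so coda /b/ | onset /sf/.
Between /e/ (V2) and /o/ (V3): cluster /sm/ — /sm/ is itself a permitted onset, so the whole cluster goes right; preceding coda = ∅.
Between /o/ (V3) and /o/ (V4): /mnsf/; trying suffixes from longest down, /sf/ is the first permitted one, so coda /mn/ | onset /sf/.

nab.sfe.smomn.sfosh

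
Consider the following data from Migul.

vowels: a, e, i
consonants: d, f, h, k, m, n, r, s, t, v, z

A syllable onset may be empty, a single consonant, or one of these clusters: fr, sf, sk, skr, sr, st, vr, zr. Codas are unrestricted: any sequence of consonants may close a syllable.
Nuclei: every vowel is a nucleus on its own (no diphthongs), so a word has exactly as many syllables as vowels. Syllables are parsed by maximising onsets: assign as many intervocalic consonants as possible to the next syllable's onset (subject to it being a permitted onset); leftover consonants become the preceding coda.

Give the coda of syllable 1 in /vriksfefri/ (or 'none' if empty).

k

Vowels present: i, e, i; each is a nucleus, giving 3 syllables.
Between /i/ (V1) and /e/ (V2): cluster /ksf/ — the longest permitted-onset suffix is /sf/; onset = /sf/, preceding coda = /k/.
Between /e/ (V2) and /i/ (V3): cluster /fr/ — /fr/ is itself a permitted onset, so the whole cluster goes right; preceding coda = ∅.
Syllabification: vrik.sfe.fri.
Syllable 1 is /vrik/: onset /vr/, nucleus /i/, coda /k/.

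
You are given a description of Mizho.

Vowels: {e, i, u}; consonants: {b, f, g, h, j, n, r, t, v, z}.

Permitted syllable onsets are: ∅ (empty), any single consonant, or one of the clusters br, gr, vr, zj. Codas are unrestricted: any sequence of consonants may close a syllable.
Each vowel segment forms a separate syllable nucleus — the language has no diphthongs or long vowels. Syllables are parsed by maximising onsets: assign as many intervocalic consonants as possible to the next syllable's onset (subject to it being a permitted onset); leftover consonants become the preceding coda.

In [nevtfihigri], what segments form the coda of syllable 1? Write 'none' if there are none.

vt

Vowels present: e, i, i, i; each is a nucleus, giving 4 syllables.
V1 /e/ – V2 /i/: /vtf/ — longest licit onset from the right is /f/, leaving /vt/ as coda.
V2 /i/ – V3 /i/: /h/ → onset of the next syllable (single consonants are always licit onsets).
V3 /i/ – V4 /i/: /gr/ is a licit onset in full, so it all attaches to the next syllable.
Syllabification: nevt.fi.hi.gri.
Syllable 1 is /nevt/: onset /n/, nucleus /e/, coda /vt/.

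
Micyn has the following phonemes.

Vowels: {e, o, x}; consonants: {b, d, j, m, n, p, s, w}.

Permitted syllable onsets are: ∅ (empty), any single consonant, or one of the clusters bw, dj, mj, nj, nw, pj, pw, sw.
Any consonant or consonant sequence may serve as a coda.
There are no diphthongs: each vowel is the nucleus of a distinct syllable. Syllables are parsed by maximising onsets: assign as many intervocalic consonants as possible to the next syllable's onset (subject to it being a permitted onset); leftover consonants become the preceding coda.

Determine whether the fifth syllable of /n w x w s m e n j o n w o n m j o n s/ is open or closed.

The vowels are x, e, o, o, o — 5 nuclei, so 5 syllables.
σ1/σ2 boundary: cluster /wsm/ — the longest permitted-onset suffix is /m/; onset = /m/, preceding coda = /ws/.
σ2/σ3 boundary: /nj/ — entire cluster is a permitted onset → onset /nj/, coda ∅.
σ3/σ4 boundary: /nw/ — entire cluster is a permitted onset → onset /nw/, coda ∅.
σ4/σ5 boundary: /nmj/; trying suffixes from longest down, /mj/ is the first permitted one, so coda /n/ | onset /mj/.
Result: nwxws.me.njo.nwon.mjons.
Syllable 5 is /mjons/ with coda /ns/, so it is closed.

closed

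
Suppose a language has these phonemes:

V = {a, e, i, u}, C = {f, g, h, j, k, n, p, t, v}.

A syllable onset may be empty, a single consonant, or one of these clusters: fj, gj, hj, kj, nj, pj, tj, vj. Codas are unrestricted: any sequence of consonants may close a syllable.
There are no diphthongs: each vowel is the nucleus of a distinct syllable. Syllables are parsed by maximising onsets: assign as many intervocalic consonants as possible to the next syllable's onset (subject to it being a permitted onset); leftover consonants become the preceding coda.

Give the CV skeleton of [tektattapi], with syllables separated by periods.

CVC.CVC.CV.CV

Vowels present: e, a, a, i; each is a nucleus, giving 4 syllables.
σ1/σ2 boundary: /kt/ — longest licit onset from the right is /t/, leaving /k/ as coda.
σ2/σ3 boundary: /tt/ splits as /t/ + /t/ (/t/ is the longest suffix that is a licit onset).
σ3/σ4 boundary: /p/ is a single consonant, so it becomes the next onset.
Putting it together: tek.tat.ta.pi.
Mapping each syllable to C/V: /tek/ → CVC, /tat/ → CVC, /ta/ → CV, /pi/ → CV.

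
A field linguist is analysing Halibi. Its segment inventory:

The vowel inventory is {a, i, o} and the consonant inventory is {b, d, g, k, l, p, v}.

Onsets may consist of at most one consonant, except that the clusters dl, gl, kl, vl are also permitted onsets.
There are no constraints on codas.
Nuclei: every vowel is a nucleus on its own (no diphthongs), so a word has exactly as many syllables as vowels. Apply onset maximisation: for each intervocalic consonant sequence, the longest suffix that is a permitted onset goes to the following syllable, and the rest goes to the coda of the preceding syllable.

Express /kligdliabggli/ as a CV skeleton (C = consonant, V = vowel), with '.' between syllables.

CCVC.CCV.VCC.CCV

Vowels present: i, i, a, i; each is a nucleus, giving 4 syllables.
/i…i/ gap (V1→V2): /gdl/ — longest licit onset from the right is /dl/, leaving /g/ as coda.
/i…a/ gap (V2→V3): hiatus — the boundary sits between the two vowels.
/a…i/ gap (V3→V4): cluster /bggl/ — the longest permitted-onset suffix is /gl/; onset = /gl/, preceding coda = /bg/.
Syllabification: klig.dli.abg.gli.
Mapping each syllable to C/V: /klig/ → CCVC, /dli/ → CCV, /abg/ → VCC, /gli/ → CCV.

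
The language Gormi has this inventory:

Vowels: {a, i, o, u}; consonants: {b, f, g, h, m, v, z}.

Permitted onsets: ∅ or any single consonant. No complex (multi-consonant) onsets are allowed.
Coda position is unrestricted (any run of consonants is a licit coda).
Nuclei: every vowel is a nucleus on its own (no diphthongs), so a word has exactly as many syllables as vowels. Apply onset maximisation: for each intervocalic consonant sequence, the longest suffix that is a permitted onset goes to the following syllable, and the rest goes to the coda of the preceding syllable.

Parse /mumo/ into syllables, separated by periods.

mu.mo

Nuclei (vowels): u, o → 2 syllables.
Between /u/ (V1) and /o/ (V2): just /m/ — single C goes to the following onset.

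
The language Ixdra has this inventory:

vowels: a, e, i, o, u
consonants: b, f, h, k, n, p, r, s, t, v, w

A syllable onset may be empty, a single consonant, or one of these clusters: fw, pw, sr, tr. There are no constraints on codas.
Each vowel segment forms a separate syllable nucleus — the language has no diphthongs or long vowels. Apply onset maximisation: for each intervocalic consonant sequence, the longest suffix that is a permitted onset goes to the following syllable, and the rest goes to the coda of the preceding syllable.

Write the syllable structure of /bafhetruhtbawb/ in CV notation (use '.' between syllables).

CVC.CV.CCVCC.CVCC

The vowels are a, e, u, a — 4 nuclei, so 4 syllables.
V1 /a/ – V2 /e/: cluster /fh/ — the longest permitted-onset suffix is /h/; onset = /h/, preceding coda = /f/.
V2 /e/ – V3 /u/: /tr/ — entire cluster is a permitted onset → onset /tr/, coda ∅.
V3 /u/ – V4 /a/: /htb/ — longest licit onset from the right is /b/, leaving /ht/ as coda.
So the parse is baf.he.truht.bawb.
Mapping each syllable to C/V: /baf/ → CVC, /he/ → CV, /truht/ → CCVCC, /bawb/ → CVCC.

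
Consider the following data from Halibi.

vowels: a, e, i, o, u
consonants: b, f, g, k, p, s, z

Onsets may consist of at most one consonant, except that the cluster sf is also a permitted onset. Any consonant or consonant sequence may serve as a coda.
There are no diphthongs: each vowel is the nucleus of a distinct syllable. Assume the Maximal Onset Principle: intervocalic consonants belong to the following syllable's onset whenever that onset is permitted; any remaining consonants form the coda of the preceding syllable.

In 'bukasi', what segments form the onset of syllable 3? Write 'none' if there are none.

s

Nuclei (vowels): u, a, i → 3 syllables.
Between /u/ (V1) and /a/ (V2): /k/ → onset of the next syllable (single consonants are always licit onsets).
Between /a/ (V2) and /i/ (V3): /s/ → onset of the next syllable (single consonants are always licit onsets).
Result: bu.ka.si.
Syllable 3 is /si/: onset /s/, nucleus /i/, coda ∅.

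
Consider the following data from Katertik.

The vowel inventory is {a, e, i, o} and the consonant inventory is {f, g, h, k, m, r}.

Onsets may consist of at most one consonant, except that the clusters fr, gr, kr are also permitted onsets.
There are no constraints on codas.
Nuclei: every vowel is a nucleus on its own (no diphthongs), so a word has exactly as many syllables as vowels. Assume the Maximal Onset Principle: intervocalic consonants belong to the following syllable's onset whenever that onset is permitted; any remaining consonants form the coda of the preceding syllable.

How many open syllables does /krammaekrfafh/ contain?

1

Nuclei (vowels): a, a, e, a → 4 syllables.
/a…a/ gap (V1→V2): /mm/ — longest licit onset from the right is /m/, leaving /m/ as coda.
/a…e/ gap (V2→V3): no consonants, so the boundary falls immediately after /a/.
/e…a/ gap (V3→V4): /krf/ splits as /kr/ + /f/ (/f/ is the longest suffix that is a licit onset).
Putting it together: kram.ma.ekr.fafh.
Classifying each syllable: /kram/ (closed), /ma/ (open), /ekr/ (closed), /fafh/ (closed).
Open syllables: 1.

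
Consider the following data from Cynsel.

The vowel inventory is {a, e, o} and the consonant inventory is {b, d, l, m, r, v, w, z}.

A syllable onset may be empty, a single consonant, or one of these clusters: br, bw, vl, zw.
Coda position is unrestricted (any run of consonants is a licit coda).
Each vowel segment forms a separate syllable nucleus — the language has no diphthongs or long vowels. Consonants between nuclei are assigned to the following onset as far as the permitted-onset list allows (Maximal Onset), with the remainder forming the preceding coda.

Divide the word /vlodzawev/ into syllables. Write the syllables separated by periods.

vlod.za.wev

The vowels are o, a, e — 3 nuclei, so 3 syllables.
Between /o/ (V1) and /a/ (V2): /dz/ splits as /d/ + /z/ (/z/ is the longest suffix that is a licit onset).
Between /a/ (V2) and /e/ (V3): /w/ is a single consonant, so it becomes the next onset.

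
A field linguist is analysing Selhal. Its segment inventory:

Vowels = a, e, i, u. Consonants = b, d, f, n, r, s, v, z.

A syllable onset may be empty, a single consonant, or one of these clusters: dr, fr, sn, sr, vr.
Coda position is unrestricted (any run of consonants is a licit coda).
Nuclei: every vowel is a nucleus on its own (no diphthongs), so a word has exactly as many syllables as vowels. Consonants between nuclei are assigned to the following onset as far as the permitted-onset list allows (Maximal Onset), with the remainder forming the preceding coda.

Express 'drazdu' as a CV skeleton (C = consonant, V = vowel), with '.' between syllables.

CCVC.CV

The vowels are a, u — 2 nuclei, so 2 syllables.
V1 /a/ – V2 /u/: /zd/ — longest licit onset from the right is /d/, leaving /z/ as coda.
Result: draz.du.
Mapping each syllable to C/V: /draz/ → CCVC, /du/ → CV.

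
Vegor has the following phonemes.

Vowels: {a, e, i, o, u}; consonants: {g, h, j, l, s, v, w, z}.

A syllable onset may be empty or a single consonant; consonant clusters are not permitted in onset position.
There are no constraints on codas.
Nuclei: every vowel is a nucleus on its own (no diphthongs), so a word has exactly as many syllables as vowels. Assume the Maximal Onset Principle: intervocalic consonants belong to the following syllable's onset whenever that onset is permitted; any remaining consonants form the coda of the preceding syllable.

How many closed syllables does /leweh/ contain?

Nuclei (vowels): e, e → 2 syllables.
/e…e/ gap (V1→V2): /w/ → onset of the next syllable (single consonants are always licit onsets).
Result: le.weh.
Classifying each syllable: /le/ (open), /weh/ (closed).
Closed syllables: 1.

1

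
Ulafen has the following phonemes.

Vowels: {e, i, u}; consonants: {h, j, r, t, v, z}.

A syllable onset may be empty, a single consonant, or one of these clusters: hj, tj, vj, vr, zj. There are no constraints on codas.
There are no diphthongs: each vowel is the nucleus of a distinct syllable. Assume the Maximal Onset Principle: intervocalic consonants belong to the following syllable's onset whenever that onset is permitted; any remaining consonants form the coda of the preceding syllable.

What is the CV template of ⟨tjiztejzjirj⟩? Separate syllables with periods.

The vowels are i, e, i — 3 nuclei, so 3 syllables.
σ1/σ2 boundary: cluster /zt/ — the longest permitted-onset suffix is /t/; onset = /t/, preceding coda = /z/.
σ2/σ3 boundary: /jzj/; trying suffixes from longest down, /zj/ is the first permitted one, so coda /j/ | onset /zj/.
Result: tjiz.tej.zjirj.
Mapping each syllable to C/V: /tjiz/ → CCVC, /tej/ → CVC, /zjirj/ → CCVCC.

CCVC.CVC.CCVCC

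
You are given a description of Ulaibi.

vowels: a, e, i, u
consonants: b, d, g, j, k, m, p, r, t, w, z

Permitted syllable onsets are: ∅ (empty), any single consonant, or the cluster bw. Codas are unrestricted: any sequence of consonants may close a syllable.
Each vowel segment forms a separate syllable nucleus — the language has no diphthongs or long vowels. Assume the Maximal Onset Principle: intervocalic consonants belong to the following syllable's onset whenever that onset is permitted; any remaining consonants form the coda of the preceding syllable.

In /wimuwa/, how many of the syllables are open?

Nuclei (vowels): i, u, a → 3 syllables.
V1 /i/ – V2 /u/: just /m/ — single C goes to the following onset.
V2 /u/ – V3 /a/: just /w/ — single C goes to the following onset.
So the parse is wi.mu.wa.
Classifying each syllable: /wi/ (open), /mu/ (open), /wa/ (open).
Open syllables: 3.

3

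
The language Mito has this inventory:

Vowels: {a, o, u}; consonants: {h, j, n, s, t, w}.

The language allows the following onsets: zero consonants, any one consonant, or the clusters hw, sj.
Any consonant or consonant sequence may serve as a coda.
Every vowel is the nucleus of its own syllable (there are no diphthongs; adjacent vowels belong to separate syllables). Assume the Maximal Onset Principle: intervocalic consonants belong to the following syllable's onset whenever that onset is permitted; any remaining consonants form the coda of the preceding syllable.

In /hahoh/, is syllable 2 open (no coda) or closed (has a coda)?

closed

Vowels present: a, o; each is a nucleus, giving 2 syllables.
V1 /a/ – V2 /o/: /h/ → onset of the next syllable (single consonants are always licit onsets).
Putting it together: ha.hoh.
Syllable 2 is /hoh/ with coda /h/, so it is closed.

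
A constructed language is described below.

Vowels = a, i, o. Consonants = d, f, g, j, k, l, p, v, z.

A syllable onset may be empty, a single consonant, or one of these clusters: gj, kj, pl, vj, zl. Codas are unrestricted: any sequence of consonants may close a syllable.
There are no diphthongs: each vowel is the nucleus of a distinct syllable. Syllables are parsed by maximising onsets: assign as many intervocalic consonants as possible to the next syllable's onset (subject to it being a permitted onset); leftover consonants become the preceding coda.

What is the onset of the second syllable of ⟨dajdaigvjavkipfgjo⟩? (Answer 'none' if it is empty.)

d

Nuclei (vowels): a, a, i, a, i, o → 6 syllables.
V1 /a/ – V2 /a/: cluster /jd/ — the longest permitted-onset suffix is /d/; onset = /d/, preceding coda = /j/.
V2 /a/ – V3 /i/: nothing intervenes; syllable break is V.V.
V3 /i/ – V4 /a/: /gvj/ — longest licit onset from the right is /vj/, leaving /g/ as coda.
V4 /a/ – V5 /i/: cluster /vk/ — the longest permitted-onset suffix is /k/; onset = /k/, preceding coda = /v/.
V5 /i/ – V6 /o/: /pfgj/ splits as /pf/ + /gj/ (/gj/ is the longest suffix that is a licit onset).
Syllabification: daj.da.ig.vjav.kipf.gjo.
Syllable 2 is /da/: onset /d/, nucleus /a/, coda ∅.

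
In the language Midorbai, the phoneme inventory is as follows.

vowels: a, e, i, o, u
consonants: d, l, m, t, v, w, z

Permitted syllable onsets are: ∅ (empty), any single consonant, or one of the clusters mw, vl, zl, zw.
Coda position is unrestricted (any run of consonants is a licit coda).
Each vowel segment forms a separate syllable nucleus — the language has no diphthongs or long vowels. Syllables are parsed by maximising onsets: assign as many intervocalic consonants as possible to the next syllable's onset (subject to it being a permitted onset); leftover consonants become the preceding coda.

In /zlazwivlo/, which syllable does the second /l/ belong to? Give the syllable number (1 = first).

The vowels are a, i, o — 3 nuclei, so 3 syllables.
V1 /a/ – V2 /i/: /zw/ — entire cluster is a permitted onset → onset /zw/, coda ∅.
V2 /i/ – V3 /o/: cluster /vl/ — /vl/ is itself a permitted onset, so the whole cluster goes right; preceding coda = ∅.
Putting it together: zla.zwi.vlo.
The second /l/ is in the onset of syllable 3 (/vlo/).

3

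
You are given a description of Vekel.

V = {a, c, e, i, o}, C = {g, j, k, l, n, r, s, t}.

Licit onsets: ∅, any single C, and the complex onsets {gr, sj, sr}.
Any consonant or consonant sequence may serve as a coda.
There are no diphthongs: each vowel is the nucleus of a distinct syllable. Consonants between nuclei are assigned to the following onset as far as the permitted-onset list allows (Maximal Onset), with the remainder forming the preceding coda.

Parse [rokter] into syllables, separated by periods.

The vowels are o, e — 2 nuclei, so 2 syllables.
Between /o/ (V1) and /e/ (V2): /kt/ splits as /k/ + /t/ (/t/ is the longest suffix that is a licit onset).

rok.ter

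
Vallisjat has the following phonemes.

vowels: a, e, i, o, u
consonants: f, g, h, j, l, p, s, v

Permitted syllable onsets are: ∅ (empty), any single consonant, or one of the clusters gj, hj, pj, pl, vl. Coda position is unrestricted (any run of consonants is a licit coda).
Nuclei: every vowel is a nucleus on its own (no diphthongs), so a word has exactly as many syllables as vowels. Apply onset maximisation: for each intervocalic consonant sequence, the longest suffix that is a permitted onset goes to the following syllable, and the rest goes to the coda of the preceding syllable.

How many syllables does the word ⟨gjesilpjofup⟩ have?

4

Nuclei (vowels): e, i, o, u → 4 syllables.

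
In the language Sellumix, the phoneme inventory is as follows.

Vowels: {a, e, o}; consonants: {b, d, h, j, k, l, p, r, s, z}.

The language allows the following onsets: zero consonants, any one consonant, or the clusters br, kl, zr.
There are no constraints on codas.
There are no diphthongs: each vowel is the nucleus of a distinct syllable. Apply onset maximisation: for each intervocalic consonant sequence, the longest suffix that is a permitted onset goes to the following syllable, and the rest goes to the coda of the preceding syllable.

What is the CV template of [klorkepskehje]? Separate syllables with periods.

Nuclei (vowels): o, e, e, e → 4 syllables.
/o…e/ gap (V1→V2): /rk/ — longest licit onset from the right is /k/, leaving /r/ as coda.
/e…e/ gap (V2→V3): /psk/; trying suffixes from longest down, /k/ is the first permitted one, so coda /ps/ | onset /k/.
/e…e/ gap (V3→V4): cluster /hj/ — the longest permitted-onset suffix is /j/; onset = /j/, preceding coda = /h/.
Syllabification: klor.keps.keh.je.
Mapping each syllable to C/V: /klor/ → CCVC, /keps/ → CVCC, /keh/ → CVC, /je/ → CV.

CCVC.CVCC.CVC.CV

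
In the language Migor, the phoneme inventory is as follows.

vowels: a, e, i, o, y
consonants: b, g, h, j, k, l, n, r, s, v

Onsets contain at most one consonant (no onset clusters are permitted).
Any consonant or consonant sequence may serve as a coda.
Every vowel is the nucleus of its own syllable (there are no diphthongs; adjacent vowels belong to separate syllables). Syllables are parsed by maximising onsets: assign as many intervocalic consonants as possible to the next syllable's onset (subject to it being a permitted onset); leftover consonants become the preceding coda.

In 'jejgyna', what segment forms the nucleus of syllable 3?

a

The vowels are e, y, a — 3 nuclei, so 3 syllables.
The third nucleus (vowel 3 from the left) is /a/.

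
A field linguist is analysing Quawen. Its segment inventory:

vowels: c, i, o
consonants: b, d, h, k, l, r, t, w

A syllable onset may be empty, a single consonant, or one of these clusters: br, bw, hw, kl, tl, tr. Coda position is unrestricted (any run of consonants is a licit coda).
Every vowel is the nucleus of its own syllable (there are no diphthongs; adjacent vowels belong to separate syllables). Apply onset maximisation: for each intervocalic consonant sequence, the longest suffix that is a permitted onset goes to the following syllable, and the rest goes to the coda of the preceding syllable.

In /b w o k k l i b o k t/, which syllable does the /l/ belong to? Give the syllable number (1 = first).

2

The vowels are o, i, o — 3 nuclei, so 3 syllables.
σ1/σ2 boundary: cluster /kkl/ — the longest permitted-onset suffix is /kl/; onset = /kl/, preceding coda = /k/.
σ2/σ3 boundary: just /b/ — single C goes to the following onset.
Syllabification: bwok.kli.bokt.
The /l/ is in the onset of syllable 2 (/kli/).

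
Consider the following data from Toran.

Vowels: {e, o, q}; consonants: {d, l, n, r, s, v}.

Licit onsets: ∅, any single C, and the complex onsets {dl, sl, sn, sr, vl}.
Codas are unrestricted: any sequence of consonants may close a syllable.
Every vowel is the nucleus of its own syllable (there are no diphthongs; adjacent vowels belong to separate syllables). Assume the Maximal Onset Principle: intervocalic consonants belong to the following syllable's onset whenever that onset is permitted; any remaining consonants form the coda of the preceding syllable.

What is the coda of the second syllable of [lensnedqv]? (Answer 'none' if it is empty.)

none

Vowels present: e, e, q; each is a nucleus, giving 3 syllables.
V1 /e/ – V2 /e/: cluster /nsn/ — the longest permitted-onset suffix is /sn/; onset = /sn/, preceding coda = /n/.
V2 /e/ – V3 /q/: /d/ → onset of the next syllable (single consonants are always licit onsets).
Result: len.sne.dqv.
Syllable 2 is /sne/: onset /sn/, nucleus /e/, coda ∅.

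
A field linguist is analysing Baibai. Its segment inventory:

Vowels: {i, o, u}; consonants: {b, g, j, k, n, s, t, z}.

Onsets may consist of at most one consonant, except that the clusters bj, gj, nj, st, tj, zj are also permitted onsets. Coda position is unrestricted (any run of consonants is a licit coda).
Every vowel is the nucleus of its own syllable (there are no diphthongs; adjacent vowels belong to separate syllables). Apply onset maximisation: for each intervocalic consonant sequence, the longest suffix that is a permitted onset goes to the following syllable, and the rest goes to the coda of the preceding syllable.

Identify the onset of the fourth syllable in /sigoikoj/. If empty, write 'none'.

Vowels present: i, o, i, o; each is a nucleus, giving 4 syllables.
/i…o/ gap (V1→V2): /g/ → onset of the next syllable (single consonants are always licit onsets).
/o…i/ gap (V2→V3): hiatus — the boundary sits between the two vowels.
/i…o/ gap (V3→V4): /k/ → onset of the next syllable (single consonants are always licit onsets).
Syllabification: si.go.i.koj.
Syllable 4 is /koj/: onset /k/, nucleus /o/, coda /j/.

k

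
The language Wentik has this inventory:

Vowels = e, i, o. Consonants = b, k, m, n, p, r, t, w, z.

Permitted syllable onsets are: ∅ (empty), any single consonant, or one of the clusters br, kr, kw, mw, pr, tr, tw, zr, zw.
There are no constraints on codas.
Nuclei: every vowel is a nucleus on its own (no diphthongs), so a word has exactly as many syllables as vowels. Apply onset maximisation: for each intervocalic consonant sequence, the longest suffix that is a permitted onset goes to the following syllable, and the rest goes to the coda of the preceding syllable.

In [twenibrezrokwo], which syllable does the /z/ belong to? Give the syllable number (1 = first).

Vowels present: e, i, e, o, o; each is a nucleus, giving 5 syllables.
/e…i/ gap (V1→V2): just /n/ — single C goes to the following onset.
/i…e/ gap (V2→V3): /br/ is a licit onset in full, so it all attaches to the next syllable.
/e…o/ gap (V3→V4): /zr/ is a licit onset in full, so it all attaches to the next syllable.
/o…o/ gap (V4→V5): /kw/ — entire cluster is a permitted onset → onset /kw/, coda ∅.
So the parse is twe.ni.bre.zro.kwo.
The /z/ is in the onset of syllable 4 (/zro/).

4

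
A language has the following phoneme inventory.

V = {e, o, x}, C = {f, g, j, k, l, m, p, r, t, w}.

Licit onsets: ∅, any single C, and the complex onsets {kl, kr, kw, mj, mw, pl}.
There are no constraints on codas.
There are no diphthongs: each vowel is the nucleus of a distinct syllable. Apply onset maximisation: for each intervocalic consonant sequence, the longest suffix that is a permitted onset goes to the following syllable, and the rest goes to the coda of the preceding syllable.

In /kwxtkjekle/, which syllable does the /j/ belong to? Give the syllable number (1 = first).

2

Vowels present: x, e, e; each is a nucleus, giving 3 syllables.
σ1/σ2 boundary: /tkj/; trying suffixes from longest down, /j/ is the first permitted one, so coda /tk/ | onset /j/.
σ2/σ3 boundary: /kl/ is a licit onset in full, so it all attaches to the next syllable.
Syllabification: kwxtk.je.kle.
The /j/ is in the onset of syllable 2 (/je/).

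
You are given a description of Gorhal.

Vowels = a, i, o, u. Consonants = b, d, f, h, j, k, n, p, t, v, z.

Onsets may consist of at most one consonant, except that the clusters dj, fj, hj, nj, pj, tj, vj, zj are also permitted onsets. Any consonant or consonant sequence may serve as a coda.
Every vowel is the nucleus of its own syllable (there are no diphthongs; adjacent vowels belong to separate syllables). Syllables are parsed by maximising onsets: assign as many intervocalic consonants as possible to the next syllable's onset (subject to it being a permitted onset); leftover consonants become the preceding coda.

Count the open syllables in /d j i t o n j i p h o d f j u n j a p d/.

3

The vowels are i, o, i, o, u, a — 6 nuclei, so 6 syllables.
/i…o/ gap (V1→V2): /t/ → onset of the next syllable (single consonants are always licit onsets).
/o…i/ gap (V2→V3): /nj/ — entire cluster is a permitted onset → onset /nj/, coda ∅.
/i…o/ gap (V3→V4): /ph/; trying suffixes from longest down, /h/ is the first permitted one, so coda /p/ | onset /h/.
/o…u/ gap (V4→V5): cluster /dfj/ — the longest permitted-onset suffix is /fj/; onset = /fj/, preceding coda = /d/.
/u…a/ gap (V5→V6): /nj/ is a licit onset in full, so it all attaches to the next syllable.
Putting it together: dji.to.njip.hod.fju.njapd.
Classifying each syllable: /dji/ (open), /to/ (open), /njip/ (closed), /hod/ (closed), /fju/ (open), /njapd/ (closed).
Open syllables: 3.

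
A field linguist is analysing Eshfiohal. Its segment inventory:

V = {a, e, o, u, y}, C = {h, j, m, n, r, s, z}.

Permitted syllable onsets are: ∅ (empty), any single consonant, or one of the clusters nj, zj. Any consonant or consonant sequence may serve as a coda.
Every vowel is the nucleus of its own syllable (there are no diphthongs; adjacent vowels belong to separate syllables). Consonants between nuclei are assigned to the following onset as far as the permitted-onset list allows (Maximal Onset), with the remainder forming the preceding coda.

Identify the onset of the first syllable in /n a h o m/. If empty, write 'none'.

n

The vowels are a, o — 2 nuclei, so 2 syllables.
Between /a/ (V1) and /o/ (V2): just /h/ — single C goes to the following onset.
So the parse is na.hom.
Syllable 1 is /na/: onset /n/, nucleus /a/, coda ∅.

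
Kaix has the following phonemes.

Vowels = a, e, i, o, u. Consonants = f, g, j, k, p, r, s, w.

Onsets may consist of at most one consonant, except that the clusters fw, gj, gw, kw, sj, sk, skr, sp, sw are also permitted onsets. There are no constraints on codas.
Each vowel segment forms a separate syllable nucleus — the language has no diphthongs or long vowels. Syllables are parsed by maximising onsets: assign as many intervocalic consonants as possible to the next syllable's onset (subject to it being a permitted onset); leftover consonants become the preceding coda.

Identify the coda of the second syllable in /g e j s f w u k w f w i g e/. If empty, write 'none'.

kw

The vowels are e, u, i, e — 4 nuclei, so 4 syllables.
/e…u/ gap (V1→V2): /jsfw/; trying suffixes from longest down, /fw/ is the first permitted one, so coda /js/ | onset /fw/.
/u…i/ gap (V2→V3): /kwfw/ splits as /kw/ + /fw/ (/fw/ is the longest suffix that is a licit onset).
/i…e/ gap (V3→V4): just /g/ — single C goes to the following onset.
Result: gejs.fwukw.fwi.ge.
Syllable 2 is /fwukw/: onset /fw/, nucleus /u/, coda /kw/.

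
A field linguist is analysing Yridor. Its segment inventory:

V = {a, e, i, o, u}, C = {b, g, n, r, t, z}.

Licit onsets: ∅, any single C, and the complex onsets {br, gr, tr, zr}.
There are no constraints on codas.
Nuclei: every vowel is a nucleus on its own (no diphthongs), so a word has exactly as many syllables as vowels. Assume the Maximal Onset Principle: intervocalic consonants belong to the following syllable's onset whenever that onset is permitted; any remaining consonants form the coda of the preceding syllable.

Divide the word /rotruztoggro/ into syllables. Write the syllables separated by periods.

ro.truz.tog.gro

The vowels are o, u, o, o — 4 nuclei, so 4 syllables.
V1 /o/ – V2 /u/: /tr/ is a licit onset in full, so it all attaches to the next syllable.
V2 /u/ – V3 /o/: /zt/ — longest licit onset from the right is /t/, leaving /z/ as coda.
V3 /o/ – V4 /o/: /ggr/ — longest licit onset from the right is /gr/, leaving /g/ as coda.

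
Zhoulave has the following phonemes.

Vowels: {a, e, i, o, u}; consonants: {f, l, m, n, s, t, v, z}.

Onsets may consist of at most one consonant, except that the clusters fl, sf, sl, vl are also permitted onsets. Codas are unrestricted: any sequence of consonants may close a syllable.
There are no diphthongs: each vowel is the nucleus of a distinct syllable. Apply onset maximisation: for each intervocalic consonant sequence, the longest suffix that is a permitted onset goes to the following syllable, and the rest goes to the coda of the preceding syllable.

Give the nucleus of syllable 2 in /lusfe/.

e

Nuclei (vowels): u, e → 2 syllables.
The second nucleus (vowel 2 from the left) is /e/.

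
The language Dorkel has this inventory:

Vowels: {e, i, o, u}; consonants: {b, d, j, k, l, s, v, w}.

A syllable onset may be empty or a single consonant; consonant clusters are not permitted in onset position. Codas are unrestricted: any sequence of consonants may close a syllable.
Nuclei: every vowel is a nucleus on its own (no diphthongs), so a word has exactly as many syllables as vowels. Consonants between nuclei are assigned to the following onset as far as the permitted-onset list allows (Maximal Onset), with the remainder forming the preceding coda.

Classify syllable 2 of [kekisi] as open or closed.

Nuclei (vowels): e, i, i → 3 syllables.
Between /e/ (V1) and /i/ (V2): /k/ → onset of the next syllable (single consonants are always licit onsets).
Between /i/ (V2) and /i/ (V3): just /s/ — single C goes to the following onset.
So the parse is ke.ki.si.
Syllable 2 is /ki/; it ends in its nucleus with no coda, so it is open.

open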